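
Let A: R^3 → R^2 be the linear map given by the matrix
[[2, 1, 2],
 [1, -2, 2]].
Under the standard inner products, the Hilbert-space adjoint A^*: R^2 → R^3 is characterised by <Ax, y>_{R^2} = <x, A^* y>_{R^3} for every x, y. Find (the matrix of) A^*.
A^* = A^T =
[[2, 1],
 [1, -2],
 [2, 2]]

For real matrices with standard dot products, the defining identity <Ax, y> = <x, A^* y> gives (Ax)^T y = x^T (A^*) y, i.e. x^T A^T y = x^T (A^*) y. Since this holds for all x, y, we must have A^* = A^T. Therefore
A^* =
[[2, 1],
 [1, -2],
 [2, 2]].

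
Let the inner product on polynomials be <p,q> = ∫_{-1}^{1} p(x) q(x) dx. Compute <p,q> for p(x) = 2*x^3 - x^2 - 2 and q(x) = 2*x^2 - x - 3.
<p,q> = 146/15

Expand the product: p(x)·q(x) = 4*x^5 - 4*x^4 - 5*x^3 - x^2 + 2*x + 6.
∫_{-1}^{1} of each monomial x^k gives [2/(k+1) if k even, 0 if k odd]. Integrating term-by-term (or equivalently evaluating the antiderivative F(x) = 2*x^6/3 - 4*x^5/5 - 5*x^4/4 - x^3/3 + x^2 + 6*x at the endpoints):
  F(1) − F(−1) = 317/60 − (-89/20) = 146/15.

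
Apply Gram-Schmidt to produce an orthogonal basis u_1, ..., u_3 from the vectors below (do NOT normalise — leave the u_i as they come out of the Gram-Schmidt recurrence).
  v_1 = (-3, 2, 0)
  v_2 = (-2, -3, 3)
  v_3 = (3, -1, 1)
Orthogonal basis:
  u_1 = (-3, 2, 0)
  u_2 = (-2, -3, 3)
  u_3 = (6/13, 9/13, 1)

Apply the Gram-Schmidt recurrence
  u_1 = v_1
  u_i = v_i − Σ_{j<i} ((v_i · u_j) / (u_j · u_j)) · u_j.

Step by step this gives:
  u_1 = (-3, 2, 0)
  u_2 = (-2, -3, 3)
  u_3 = (6/13, 9/13, 1)

Orthogonality check:
  u_2 · u_1 = 0 (should be 0)
  u_3 · u_1 = 0 (should be 0)
  u_3 · u_2 = 0 (should be 0)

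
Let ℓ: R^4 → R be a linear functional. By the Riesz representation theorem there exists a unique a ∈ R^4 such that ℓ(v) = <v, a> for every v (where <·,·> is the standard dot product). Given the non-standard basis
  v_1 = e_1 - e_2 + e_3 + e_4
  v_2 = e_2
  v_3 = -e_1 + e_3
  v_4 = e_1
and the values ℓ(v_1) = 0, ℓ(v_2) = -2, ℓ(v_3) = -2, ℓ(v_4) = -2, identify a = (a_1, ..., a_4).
a = (-2, -2, -4, 4)

Write a = (a_1, ..., a_4) in the standard basis. For each basis vector v_i, ℓ(v_i) = <v_i, a> is a linear equation in the a_j's. Collect the n equations into a matrix system V a = ℓ, where row i of V is v_i (expressed in the standard basis). Since V is invertible (lower-triangular with 1s on the diagonal, up to permutation), solve by back-substitution:
  V =
[[1, -1, 1, 1],
 [0, 1, 0, 0],
 [-1, 0, 1, 0],
 [1, 0, 0, 0]]
  V a = (0, -2, -2, -2)
Solving gives a = (-2, -2, -4, 4).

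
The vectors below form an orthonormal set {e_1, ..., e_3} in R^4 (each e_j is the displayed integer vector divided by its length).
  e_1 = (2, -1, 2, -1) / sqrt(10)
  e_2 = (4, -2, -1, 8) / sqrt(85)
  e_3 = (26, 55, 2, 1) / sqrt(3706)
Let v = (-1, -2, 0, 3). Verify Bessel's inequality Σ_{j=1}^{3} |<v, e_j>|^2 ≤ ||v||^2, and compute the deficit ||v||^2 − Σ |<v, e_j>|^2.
Σ |<v, e_j>|^2 = 1357/109; ||v||^2 = 14; deficit = 169/109

Write each e_j = u_j / sqrt(<u_j, u_j>) where u_j is the displayed integer vector. Then <v, e_j> = <v, u_j> / sqrt(<u_j, u_j>), so |<v, e_j>|^2 = <v, u_j>^2 / <u_j, u_j>.
Coefficients: <v, e_1> = -3/sqrt(10), <v, e_2> = 24/sqrt(85), <v, e_3> = -133/sqrt(3706).
Square and sum: Σ |<v, e_j>|^2 = 1357/109.
Compute ||v||^2 = v·v = 14.
Deficit = 14 − 1357/109 = 169/109 ≥ 0, confirming Bessel's inequality. (The deficit equals ||v − Σ <v,e_j> e_j||^2, the squared distance from v to span{e_j}.)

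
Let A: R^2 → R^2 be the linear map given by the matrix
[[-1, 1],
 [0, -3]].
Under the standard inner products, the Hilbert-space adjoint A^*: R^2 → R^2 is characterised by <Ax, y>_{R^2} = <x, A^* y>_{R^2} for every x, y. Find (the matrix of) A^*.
A^* = A^T =
[[-1, 0],
 [1, -3]]

For real matrices with standard dot products, the defining identity <Ax, y> = <x, A^* y> gives (Ax)^T y = x^T (A^*) y, i.e. x^T A^T y = x^T (A^*) y. Since this holds for all x, y, we must have A^* = A^T. Therefore
A^* =
[[-1, 0],
 [1, -3]].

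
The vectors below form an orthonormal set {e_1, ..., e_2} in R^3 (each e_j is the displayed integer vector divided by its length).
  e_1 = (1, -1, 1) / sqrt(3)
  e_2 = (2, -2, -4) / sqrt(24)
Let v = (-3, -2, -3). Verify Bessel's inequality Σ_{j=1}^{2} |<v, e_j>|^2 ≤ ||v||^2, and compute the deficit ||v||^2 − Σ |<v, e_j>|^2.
Σ |<v, e_j>|^2 = 19/2; ||v||^2 = 22; deficit = 25/2

Write each e_j = u_j / sqrt(<u_j, u_j>) where u_j is the displayed integer vector. Then <v, e_j> = <v, u_j> / sqrt(<u_j, u_j>), so |<v, e_j>|^2 = <v, u_j>^2 / <u_j, u_j>.
Coefficients: <v, e_1> = -4/sqrt(3), <v, e_2> = 10/sqrt(24).
Square and sum: Σ |<v, e_j>|^2 = 19/2.
Compute ||v||^2 = v·v = 22.
Deficit = 22 − 19/2 = 25/2 ≥ 0, confirming Bessel's inequality. (The deficit equals ||v − Σ <v,e_j> e_j||^2, the squared distance from v to span{e_j}.)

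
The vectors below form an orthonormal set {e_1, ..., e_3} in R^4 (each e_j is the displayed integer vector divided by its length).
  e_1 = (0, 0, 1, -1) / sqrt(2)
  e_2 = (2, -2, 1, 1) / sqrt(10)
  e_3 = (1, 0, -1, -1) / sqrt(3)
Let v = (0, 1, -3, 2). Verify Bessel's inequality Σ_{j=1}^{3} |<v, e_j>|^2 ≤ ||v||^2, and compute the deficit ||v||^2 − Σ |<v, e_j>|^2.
Σ |<v, e_j>|^2 = 206/15; ||v||^2 = 14; deficit = 4/15

Write each e_j = u_j / sqrt(<u_j, u_j>) where u_j is the displayed integer vector. Then <v, e_j> = <v, u_j> / sqrt(<u_j, u_j>), so |<v, e_j>|^2 = <v, u_j>^2 / <u_j, u_j>.
Coefficients: <v, e_1> = -5/sqrt(2), <v, e_2> = -3/sqrt(10), <v, e_3> = 1/sqrt(3).
Square and sum: Σ |<v, e_j>|^2 = 206/15.
Compute ||v||^2 = v·v = 14.
Deficit = 14 − 206/15 = 4/15 ≥ 0, confirming Bessel's inequality. (The deficit equals ||v − Σ <v,e_j> e_j||^2, the squared distance from v to span{e_j}.)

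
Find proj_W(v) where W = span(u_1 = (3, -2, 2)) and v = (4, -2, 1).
proj_W(v) = (54/17, -36/17, 36/17)

Set up U = [u_1 | ... | u_1] ∈ R^(3×1). The projector onto W = col(U) is P = U (U^T U)^(-1) U^T.
Compute U^T U =
  [17],
and U^T v = (18).
Solve U^T U · c = U^T v for the coefficients: c = (18/17). The projection is proj_W(v) = U c.
Check: (v - proj_W(v)) · u_1 = 0  (should be 0).
Result: proj_W(v) = (54/17, -36/17, 36/17).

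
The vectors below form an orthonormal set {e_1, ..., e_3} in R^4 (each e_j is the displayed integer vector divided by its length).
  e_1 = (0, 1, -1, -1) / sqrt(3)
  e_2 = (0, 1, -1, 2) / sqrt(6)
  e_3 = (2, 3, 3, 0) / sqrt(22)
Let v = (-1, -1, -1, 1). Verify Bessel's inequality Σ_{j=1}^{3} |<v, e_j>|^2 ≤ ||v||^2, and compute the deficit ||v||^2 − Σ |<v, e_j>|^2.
Σ |<v, e_j>|^2 = 43/11; ||v||^2 = 4; deficit = 1/11

Write each e_j = u_j / sqrt(<u_j, u_j>) where u_j is the displayed integer vector. Then <v, e_j> = <v, u_j> / sqrt(<u_j, u_j>), so |<v, e_j>|^2 = <v, u_j>^2 / <u_j, u_j>.
Coefficients: <v, e_1> = -1/sqrt(3), <v, e_2> = 2/sqrt(6), <v, e_3> = -8/sqrt(22).
Square and sum: Σ |<v, e_j>|^2 = 43/11.
Compute ||v||^2 = v·v = 4.
Deficit = 4 − 43/11 = 1/11 ≥ 0, confirming Bessel's inequality. (The deficit equals ||v − Σ <v,e_j> e_j||^2, the squared distance from v to span{e_j}.)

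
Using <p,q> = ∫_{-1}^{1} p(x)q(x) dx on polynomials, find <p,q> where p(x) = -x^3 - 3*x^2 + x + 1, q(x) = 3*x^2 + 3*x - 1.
<p,q> = -4/5

Expand the product: p(x)·q(x) = -3*x^5 - 12*x^4 - 5*x^3 + 9*x^2 + 2*x - 1.
∫_{-1}^{1} of each monomial x^k gives [2/(k+1) if k even, 0 if k odd]. Integrating term-by-term (or equivalently evaluating the antiderivative F(x) = -x^6/2 - 12*x^5/5 - 5*x^4/4 + 3*x^3 + x^2 - x at the endpoints):
  F(1) − F(−1) = -23/20 − (-7/20) = -4/5.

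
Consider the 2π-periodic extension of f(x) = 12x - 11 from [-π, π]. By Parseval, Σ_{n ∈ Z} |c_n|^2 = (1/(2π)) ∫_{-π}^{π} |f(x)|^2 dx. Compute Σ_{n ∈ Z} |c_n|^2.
Σ |c_n|^2 = 48π^2 + 121

Expand and integrate term by term over [-π, π]:
  ∫ (12x)^2 dx = 144·(2π^3/3); ∫ 2·12·(-11)·x dx = 0 (odd integrand); ∫ (-11)^2 dx = 121·2π.
So (1/(2π)) ∫_{-π}^{π} (12x - 11)^2 dx = 144π^2/3 + 121 = 48π^2 + 121.
Parseval ⇒ Σ |c_n|^2 = 48π^2 + 121.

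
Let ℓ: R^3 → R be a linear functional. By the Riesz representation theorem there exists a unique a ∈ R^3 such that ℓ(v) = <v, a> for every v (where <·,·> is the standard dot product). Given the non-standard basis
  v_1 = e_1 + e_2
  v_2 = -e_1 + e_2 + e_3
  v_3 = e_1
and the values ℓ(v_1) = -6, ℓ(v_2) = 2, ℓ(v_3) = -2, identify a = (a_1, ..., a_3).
a = (-2, -4, 4)

Write a = (a_1, ..., a_3) in the standard basis. For each basis vector v_i, ℓ(v_i) = <v_i, a> is a linear equation in the a_j's. Collect the n equations into a matrix system V a = ℓ, where row i of V is v_i (expressed in the standard basis). Since V is invertible (lower-triangular with 1s on the diagonal, up to permutation), solve by back-substitution:
  V =
[[1, 1, 0],
 [-1, 1, 1],
 [1, 0, 0]]
  V a = (-6, 2, -2)
Solving gives a = (-2, -4, 4).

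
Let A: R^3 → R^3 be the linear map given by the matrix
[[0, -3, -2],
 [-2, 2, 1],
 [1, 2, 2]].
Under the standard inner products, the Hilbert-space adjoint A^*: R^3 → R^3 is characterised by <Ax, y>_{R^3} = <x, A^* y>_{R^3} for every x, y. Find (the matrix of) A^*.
A^* = A^T =
[[0, -2, 1],
 [-3, 2, 2],
 [-2, 1, 2]]

For real matrices with standard dot products, the defining identity <Ax, y> = <x, A^* y> gives (Ax)^T y = x^T (A^*) y, i.e. x^T A^T y = x^T (A^*) y. Since this holds for all x, y, we must have A^* = A^T. Therefore
A^* =
[[0, -2, 1],
 [-3, 2, 2],
 [-2, 1, 2]].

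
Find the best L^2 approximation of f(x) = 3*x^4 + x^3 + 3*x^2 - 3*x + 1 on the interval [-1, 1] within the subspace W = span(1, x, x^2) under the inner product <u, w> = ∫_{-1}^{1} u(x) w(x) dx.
g(x) = 39*x^2/7 - 12*x/5 + 26/35

The best approximation g ∈ W is the orthogonal projection of f onto W. Writing g = a_0 + a_1 x + a_2 x^2, the coefficients solve the normal equations G · a = b where
  G_{ij} = <φ_i, φ_j> and b_i = <f, φ_i>, with φ_0 = 1, φ_1 = x, φ_2 = x^2.
G =
  [2, 0, 2/3]
  [0, 2/3, 0]
  [2/3, 0, 2/5],
b = (26/5, -8/5, 286/105).
Solving gives a_0 = 26/35, a_1 = -12/5, a_2 = 39/7, so
  g(x) = 39*x^2/7 - 12*x/5 + 26/35.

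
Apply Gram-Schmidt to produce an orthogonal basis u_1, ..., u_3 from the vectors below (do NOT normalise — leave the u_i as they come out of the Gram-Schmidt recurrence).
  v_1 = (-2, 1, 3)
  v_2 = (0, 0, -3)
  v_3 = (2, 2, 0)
Orthogonal basis:
  u_1 = (-2, 1, 3)
  u_2 = (-9/7, 9/14, -15/14)
  u_3 = (6/5, 12/5, 0)

Apply the Gram-Schmidt recurrence
  u_1 = v_1
  u_i = v_i − Σ_{j<i} ((v_i · u_j) / (u_j · u_j)) · u_j.

Step by step this gives:
  u_1 = (-2, 1, 3)
  u_2 = (-9/7, 9/14, -15/14)
  u_3 = (6/5, 12/5, 0)

Orthogonality check:
  u_2 · u_1 = 0 (should be 0)
  u_3 · u_1 = 0 (should be 0)
  u_3 · u_2 = 0 (should be 0)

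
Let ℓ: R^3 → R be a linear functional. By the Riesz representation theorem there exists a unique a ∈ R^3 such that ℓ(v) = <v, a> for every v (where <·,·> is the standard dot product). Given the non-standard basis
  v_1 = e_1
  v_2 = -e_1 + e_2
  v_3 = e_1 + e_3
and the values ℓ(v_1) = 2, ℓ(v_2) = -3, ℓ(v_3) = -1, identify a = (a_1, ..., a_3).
a = (2, -1, -3)

Write a = (a_1, ..., a_3) in the standard basis. For each basis vector v_i, ℓ(v_i) = <v_i, a> is a linear equation in the a_j's. Collect the n equations into a matrix system V a = ℓ, where row i of V is v_i (expressed in the standard basis). Since V is invertible (lower-triangular with 1s on the diagonal, up to permutation), solve by back-substitution:
  V =
[[1, 0, 0],
 [-1, 1, 0],
 [1, 0, 1]]
  V a = (2, -3, -1)
Solving gives a = (2, -1, -3).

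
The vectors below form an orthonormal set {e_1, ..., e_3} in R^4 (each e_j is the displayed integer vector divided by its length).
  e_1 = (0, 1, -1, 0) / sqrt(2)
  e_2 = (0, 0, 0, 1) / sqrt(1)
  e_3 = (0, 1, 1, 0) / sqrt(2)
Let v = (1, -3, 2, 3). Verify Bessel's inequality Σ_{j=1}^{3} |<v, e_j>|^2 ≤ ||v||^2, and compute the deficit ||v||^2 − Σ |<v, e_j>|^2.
Σ |<v, e_j>|^2 = 22; ||v||^2 = 23; deficit = 1

Write each e_j = u_j / sqrt(<u_j, u_j>) where u_j is the displayed integer vector. Then <v, e_j> = <v, u_j> / sqrt(<u_j, u_j>), so |<v, e_j>|^2 = <v, u_j>^2 / <u_j, u_j>.
Coefficients: <v, e_1> = -5/sqrt(2), <v, e_2> = 3/sqrt(1), <v, e_3> = -1/sqrt(2).
Square and sum: Σ |<v, e_j>|^2 = 22.
Compute ||v||^2 = v·v = 23.
Deficit = 23 − 22 = 1 ≥ 0, confirming Bessel's inequality. (The deficit equals ||v − Σ <v,e_j> e_j||^2, the squared distance from v to span{e_j}.)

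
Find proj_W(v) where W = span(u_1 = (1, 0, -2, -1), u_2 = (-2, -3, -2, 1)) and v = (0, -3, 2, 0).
proj_W(v) = (-145/107, -102/107, 86/107, 111/107)

Set up U = [u_1 | ... | u_2] ∈ R^(4×2). The projector onto W = col(U) is P = U (U^T U)^(-1) U^T.
Compute U^T U =
  [6, 1]
  [1, 18],
and U^T v = (-4, 5).
Solve U^T U · c = U^T v for the coefficients: c = (-77/107, 34/107). The projection is proj_W(v) = U c.
Check: (v - proj_W(v)) · u_1 = 0  (should be 0).
Check: (v - proj_W(v)) · u_2 = 0  (should be 0).
Result: proj_W(v) = (-145/107, -102/107, 86/107, 111/107).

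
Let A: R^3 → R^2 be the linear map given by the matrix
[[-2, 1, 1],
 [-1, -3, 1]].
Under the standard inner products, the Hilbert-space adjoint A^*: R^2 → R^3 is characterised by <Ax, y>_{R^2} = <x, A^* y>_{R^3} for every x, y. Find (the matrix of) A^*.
A^* = A^T =
[[-2, -1],
 [1, -3],
 [1, 1]]

For real matrices with standard dot products, the defining identity <Ax, y> = <x, A^* y> gives (Ax)^T y = x^T (A^*) y, i.e. x^T A^T y = x^T (A^*) y. Since this holds for all x, y, we must have A^* = A^T. Therefore
A^* =
[[-2, -1],
 [1, -3],
 [1, 1]].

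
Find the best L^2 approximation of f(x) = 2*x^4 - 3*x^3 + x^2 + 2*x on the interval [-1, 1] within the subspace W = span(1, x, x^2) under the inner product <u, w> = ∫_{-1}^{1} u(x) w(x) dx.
g(x) = 19*x^2/7 + x/5 - 6/35

The best approximation g ∈ W is the orthogonal projection of f onto W. Writing g = a_0 + a_1 x + a_2 x^2, the coefficients solve the normal equations G · a = b where
  G_{ij} = <φ_i, φ_j> and b_i = <f, φ_i>, with φ_0 = 1, φ_1 = x, φ_2 = x^2.
G =
  [2, 0, 2/3]
  [0, 2/3, 0]
  [2/3, 0, 2/5],
b = (22/15, 2/15, 34/35).
Solving gives a_0 = -6/35, a_1 = 1/5, a_2 = 19/7, so
  g(x) = 19*x^2/7 + x/5 - 6/35.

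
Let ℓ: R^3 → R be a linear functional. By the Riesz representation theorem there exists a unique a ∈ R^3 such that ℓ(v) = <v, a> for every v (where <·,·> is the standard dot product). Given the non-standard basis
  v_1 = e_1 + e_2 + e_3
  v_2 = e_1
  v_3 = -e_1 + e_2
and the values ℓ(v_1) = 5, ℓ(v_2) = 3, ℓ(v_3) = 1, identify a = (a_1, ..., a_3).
a = (3, 4, -2)

Write a = (a_1, ..., a_3) in the standard basis. For each basis vector v_i, ℓ(v_i) = <v_i, a> is a linear equation in the a_j's. Collect the n equations into a matrix system V a = ℓ, where row i of V is v_i (expressed in the standard basis). Since V is invertible (lower-triangular with 1s on the diagonal, up to permutation), solve by back-substitution:
  V =
[[1, 1, 1],
 [1, 0, 0],
 [-1, 1, 0]]
  V a = (5, 3, 1)
Solving gives a = (3, 4, -2).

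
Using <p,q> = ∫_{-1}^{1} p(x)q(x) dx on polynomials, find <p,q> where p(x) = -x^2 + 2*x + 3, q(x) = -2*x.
<p,q> = -8/3

Expand the product: p(x)·q(x) = 2*x^3 - 4*x^2 - 6*x.
∫_{-1}^{1} of each monomial x^k gives [2/(k+1) if k even, 0 if k odd]. Integrating term-by-term (or equivalently evaluating the antiderivative F(x) = x^4/2 - 4*x^3/3 - 3*x^2 at the endpoints):
  F(1) − F(−1) = -23/6 − (-7/6) = -8/3.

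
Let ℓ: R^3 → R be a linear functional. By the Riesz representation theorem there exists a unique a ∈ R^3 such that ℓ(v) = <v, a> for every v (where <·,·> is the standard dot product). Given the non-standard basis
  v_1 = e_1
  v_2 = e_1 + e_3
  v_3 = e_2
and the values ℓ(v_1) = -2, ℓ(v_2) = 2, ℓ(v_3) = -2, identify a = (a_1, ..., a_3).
a = (-2, -2, 4)

Write a = (a_1, ..., a_3) in the standard basis. For each basis vector v_i, ℓ(v_i) = <v_i, a> is a linear equation in the a_j's. Collect the n equations into a matrix system V a = ℓ, where row i of V is v_i (expressed in the standard basis). Since V is invertible (lower-triangular with 1s on the diagonal, up to permutation), solve by back-substitution:
  V =
[[1, 0, 0],
 [1, 0, 1],
 [0, 1, 0]]
  V a = (-2, 2, -2)
Solving gives a = (-2, -2, 4).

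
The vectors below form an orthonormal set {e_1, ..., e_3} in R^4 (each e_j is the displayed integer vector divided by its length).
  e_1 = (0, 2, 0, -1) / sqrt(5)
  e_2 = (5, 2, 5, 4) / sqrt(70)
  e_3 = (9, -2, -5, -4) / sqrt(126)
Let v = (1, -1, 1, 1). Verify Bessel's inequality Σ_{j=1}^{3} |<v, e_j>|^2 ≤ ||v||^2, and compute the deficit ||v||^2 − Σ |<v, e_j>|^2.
Σ |<v, e_j>|^2 = 35/9; ||v||^2 = 4; deficit = 1/9

Write each e_j = u_j / sqrt(<u_j, u_j>) where u_j is the displayed integer vector. Then <v, e_j> = <v, u_j> / sqrt(<u_j, u_j>), so |<v, e_j>|^2 = <v, u_j>^2 / <u_j, u_j>.
Coefficients: <v, e_1> = -3/sqrt(5), <v, e_2> = 12/sqrt(70), <v, e_3> = 2/sqrt(126).
Square and sum: Σ |<v, e_j>|^2 = 35/9.
Compute ||v||^2 = v·v = 4.
Deficit = 4 − 35/9 = 1/9 ≥ 0, confirming Bessel's inequality. (The deficit equals ||v − Σ <v,e_j> e_j||^2, the squared distance from v to span{e_j}.)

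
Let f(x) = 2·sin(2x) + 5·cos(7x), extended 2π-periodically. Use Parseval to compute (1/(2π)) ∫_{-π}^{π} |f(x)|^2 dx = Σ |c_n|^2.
Σ |c_n|^2 = 29/2

Expand |f|^2 and use orthogonality of {sin(nx), cos(mx)} on [-π, π]:
  ∫_{-π}^{π} sin(nx)^2 dx = π, ∫ cos(mx)^2 dx = π, and cross terms integrate to 0.
So ∫_{-π}^{π} f(x)^2 dx = 2^2 · π + 5^2 · π = (4 + 25)π.
Divide by 2π: (4 + 25)/2 = 29/2.
By Parseval, this equals Σ |c_n|^2.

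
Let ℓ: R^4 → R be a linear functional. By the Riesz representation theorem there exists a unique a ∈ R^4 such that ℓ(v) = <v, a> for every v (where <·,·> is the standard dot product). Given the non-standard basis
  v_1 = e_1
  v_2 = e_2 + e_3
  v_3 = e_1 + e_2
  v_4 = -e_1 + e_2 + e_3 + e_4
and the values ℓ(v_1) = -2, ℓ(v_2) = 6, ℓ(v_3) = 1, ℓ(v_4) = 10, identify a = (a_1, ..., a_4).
a = (-2, 3, 3, 2)

Write a = (a_1, ..., a_4) in the standard basis. For each basis vector v_i, ℓ(v_i) = <v_i, a> is a linear equation in the a_j's. Collect the n equations into a matrix system V a = ℓ, where row i of V is v_i (expressed in the standard basis). Since V is invertible (lower-triangular with 1s on the diagonal, up to permutation), solve by back-substitution:
  V =
[[1, 0, 0, 0],
 [0, 1, 1, 0],
 [1, 1, 0, 0],
 [-1, 1, 1, 1]]
  V a = (-2, 6, 1, 10)
Solving gives a = (-2, 3, 3, 2).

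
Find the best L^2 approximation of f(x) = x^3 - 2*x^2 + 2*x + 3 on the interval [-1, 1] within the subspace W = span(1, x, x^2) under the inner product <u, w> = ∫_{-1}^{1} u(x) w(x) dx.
g(x) = -2*x^2 + 13*x/5 + 3

The best approximation g ∈ W is the orthogonal projection of f onto W. Writing g = a_0 + a_1 x + a_2 x^2, the coefficients solve the normal equations G · a = b where
  G_{ij} = <φ_i, φ_j> and b_i = <f, φ_i>, with φ_0 = 1, φ_1 = x, φ_2 = x^2.
G =
  [2, 0, 2/3]
  [0, 2/3, 0]
  [2/3, 0, 2/5],
b = (14/3, 26/15, 6/5).
Solving gives a_0 = 3, a_1 = 13/5, a_2 = -2, so
  g(x) = -2*x^2 + 13*x/5 + 3.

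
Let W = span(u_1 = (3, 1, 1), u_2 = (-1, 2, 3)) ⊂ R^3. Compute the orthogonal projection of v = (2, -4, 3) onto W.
proj_W(v) = (79/50, 1/5, 3/50)

Set up U = [u_1 | ... | u_2] ∈ R^(3×2). The projector onto W = col(U) is P = U (U^T U)^(-1) U^T.
Compute U^T U =
  [11, 2]
  [2, 14],
and U^T v = (5, -1).
Solve U^T U · c = U^T v for the coefficients: c = (12/25, -7/50). The projection is proj_W(v) = U c.
Check: (v - proj_W(v)) · u_1 = 0  (should be 0).
Check: (v - proj_W(v)) · u_2 = 0  (should be 0).
Result: proj_W(v) = (79/50, 1/5, 3/50).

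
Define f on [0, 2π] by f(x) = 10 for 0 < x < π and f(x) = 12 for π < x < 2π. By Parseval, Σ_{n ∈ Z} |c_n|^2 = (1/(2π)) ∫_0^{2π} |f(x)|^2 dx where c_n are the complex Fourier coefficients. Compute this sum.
Σ |c_n|^2 = 122

Parseval equates the L^2 energy of f (normalised by 1/(2π)) with the ℓ^2 sum of its Fourier coefficients: (1/(2π)) ∫_0^{2π} |f|^2 = Σ |c_n|^2.
Compute the left side: (1/(2π)) [∫_0^π 10^2 dx + ∫_π^{2π} 12^2 dx] = (1/(2π)) · (100π + 144π) = (100 + 144)/2 = 122.
So Σ_{n ∈ Z} |c_n|^2 = 122.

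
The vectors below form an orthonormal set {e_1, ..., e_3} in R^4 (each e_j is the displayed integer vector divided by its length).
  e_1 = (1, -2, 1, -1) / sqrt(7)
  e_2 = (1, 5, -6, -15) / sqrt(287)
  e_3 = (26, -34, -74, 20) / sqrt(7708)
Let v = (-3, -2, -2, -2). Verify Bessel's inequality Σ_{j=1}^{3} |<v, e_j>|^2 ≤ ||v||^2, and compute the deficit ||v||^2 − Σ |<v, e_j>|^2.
Σ |<v, e_j>|^2 = 203/47; ||v||^2 = 21; deficit = 784/47

Write each e_j = u_j / sqrt(<u_j, u_j>) where u_j is the displayed integer vector. Then <v, e_j> = <v, u_j> / sqrt(<u_j, u_j>), so |<v, e_j>|^2 = <v, u_j>^2 / <u_j, u_j>.
Coefficients: <v, e_1> = 1/sqrt(7), <v, e_2> = 29/sqrt(287), <v, e_3> = 98/sqrt(7708).
Square and sum: Σ |<v, e_j>|^2 = 203/47.
Compute ||v||^2 = v·v = 21.
Deficit = 21 − 203/47 = 784/47 ≥ 0, confirming Bessel's inequality. (The deficit equals ||v − Σ <v,e_j> e_j||^2, the squared distance from v to span{e_j}.)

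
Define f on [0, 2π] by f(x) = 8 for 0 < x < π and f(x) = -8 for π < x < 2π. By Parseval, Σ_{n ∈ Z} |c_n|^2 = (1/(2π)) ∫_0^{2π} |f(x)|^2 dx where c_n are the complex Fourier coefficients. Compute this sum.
Σ |c_n|^2 = 64

Parseval equates the L^2 energy of f (normalised by 1/(2π)) with the ℓ^2 sum of its Fourier coefficients: (1/(2π)) ∫_0^{2π} |f|^2 = Σ |c_n|^2.
Compute the left side: (1/(2π)) [∫_0^π 8^2 dx + ∫_π^{2π} (-8)^2 dx] = (1/(2π)) · (64π + 64π) = (64 + 64)/2 = 64.
So Σ_{n ∈ Z} |c_n|^2 = 64.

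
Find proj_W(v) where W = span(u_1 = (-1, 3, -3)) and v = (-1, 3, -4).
proj_W(v) = (-22/19, 66/19, -66/19)

Set up U = [u_1 | ... | u_1] ∈ R^(3×1). The projector onto W = col(U) is P = U (U^T U)^(-1) U^T.
Compute U^T U =
  [19],
and U^T v = (22).
Solve U^T U · c = U^T v for the coefficients: c = (22/19). The projection is proj_W(v) = U c.
Check: (v - proj_W(v)) · u_1 = 0  (should be 0).
Result: proj_W(v) = (-22/19, 66/19, -66/19).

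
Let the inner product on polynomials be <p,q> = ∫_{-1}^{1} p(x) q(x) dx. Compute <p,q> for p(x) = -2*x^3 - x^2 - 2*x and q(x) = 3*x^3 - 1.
<p,q> = -362/105

Expand the product: p(x)·q(x) = -6*x^6 - 3*x^5 - 6*x^4 + 2*x^3 + x^2 + 2*x.
∫_{-1}^{1} of each monomial x^k gives [2/(k+1) if k even, 0 if k odd]. Integrating term-by-term (or equivalently evaluating the antiderivative F(x) = -6*x^7/7 - x^6/2 - 6*x^5/5 + x^4/2 + x^3/3 + x^2 at the endpoints):
  F(1) − F(−1) = -76/105 − (286/105) = -362/105.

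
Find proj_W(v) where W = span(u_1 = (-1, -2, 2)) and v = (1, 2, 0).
proj_W(v) = (5/9, 10/9, -10/9)

Set up U = [u_1 | ... | u_1] ∈ R^(3×1). The projector onto W = col(U) is P = U (U^T U)^(-1) U^T.
Compute U^T U =
  [9],
and U^T v = (-5).
Solve U^T U · c = U^T v for the coefficients: c = (-5/9). The projection is proj_W(v) = U c.
Check: (v - proj_W(v)) · u_1 = 0  (should be 0).
Result: proj_W(v) = (5/9, 10/9, -10/9).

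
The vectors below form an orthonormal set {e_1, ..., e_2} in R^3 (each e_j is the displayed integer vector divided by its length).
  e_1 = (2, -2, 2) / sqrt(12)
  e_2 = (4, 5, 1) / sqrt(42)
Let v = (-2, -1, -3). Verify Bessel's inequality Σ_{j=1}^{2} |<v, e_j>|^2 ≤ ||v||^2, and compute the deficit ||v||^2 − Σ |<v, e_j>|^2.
Σ |<v, e_j>|^2 = 80/7; ||v||^2 = 14; deficit = 18/7

Write each e_j = u_j / sqrt(<u_j, u_j>) where u_j is the displayed integer vector. Then <v, e_j> = <v, u_j> / sqrt(<u_j, u_j>), so |<v, e_j>|^2 = <v, u_j>^2 / <u_j, u_j>.
Coefficients: <v, e_1> = -8/sqrt(12), <v, e_2> = -16/sqrt(42).
Square and sum: Σ |<v, e_j>|^2 = 80/7.
Compute ||v||^2 = v·v = 14.
Deficit = 14 − 80/7 = 18/7 ≥ 0, confirming Bessel's inequality. (The deficit equals ||v − Σ <v,e_j> e_j||^2, the squared distance from v to span{e_j}.)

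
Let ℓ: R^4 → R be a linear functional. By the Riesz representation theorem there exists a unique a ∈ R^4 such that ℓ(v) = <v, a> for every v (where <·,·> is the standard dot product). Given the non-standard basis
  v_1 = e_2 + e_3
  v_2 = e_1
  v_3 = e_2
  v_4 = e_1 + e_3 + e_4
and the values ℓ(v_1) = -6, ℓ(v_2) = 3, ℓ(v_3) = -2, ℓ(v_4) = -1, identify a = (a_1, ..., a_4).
a = (3, -2, -4, 0)

Write a = (a_1, ..., a_4) in the standard basis. For each basis vector v_i, ℓ(v_i) = <v_i, a> is a linear equation in the a_j's. Collect the n equations into a matrix system V a = ℓ, where row i of V is v_i (expressed in the standard basis). Since V is invertible (lower-triangular with 1s on the diagonal, up to permutation), solve by back-substitution:
  V =
[[0, 1, 1, 0],
 [1, 0, 0, 0],
 [0, 1, 0, 0],
 [1, 0, 1, 1]]
  V a = (-6, 3, -2, -1)
Solving gives a = (3, -2, -4, 0).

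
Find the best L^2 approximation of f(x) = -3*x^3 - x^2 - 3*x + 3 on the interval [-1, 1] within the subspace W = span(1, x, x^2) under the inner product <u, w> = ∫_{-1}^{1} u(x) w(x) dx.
g(x) = -x^2 - 24*x/5 + 3

The best approximation g ∈ W is the orthogonal projection of f onto W. Writing g = a_0 + a_1 x + a_2 x^2, the coefficients solve the normal equations G · a = b where
  G_{ij} = <φ_i, φ_j> and b_i = <f, φ_i>, with φ_0 = 1, φ_1 = x, φ_2 = x^2.
G =
  [2, 0, 2/3]
  [0, 2/3, 0]
  [2/3, 0, 2/5],
b = (16/3, -16/5, 8/5).
Solving gives a_0 = 3, a_1 = -24/5, a_2 = -1, so
  g(x) = -x^2 - 24*x/5 + 3.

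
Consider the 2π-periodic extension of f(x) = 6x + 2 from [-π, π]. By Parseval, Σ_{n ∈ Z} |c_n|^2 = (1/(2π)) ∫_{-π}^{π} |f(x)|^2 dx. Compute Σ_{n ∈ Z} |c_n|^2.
Σ |c_n|^2 = 12π^2 + 4

Expand and integrate term by term over [-π, π]:
  ∫ (6x)^2 dx = 36·(2π^3/3); ∫ 2·6·(2)·x dx = 0 (odd integrand); ∫ 2^2 dx = 4·2π.
So (1/(2π)) ∫_{-π}^{π} (6x + 2)^2 dx = 36π^2/3 + 4 = 12π^2 + 4.
Parseval ⇒ Σ |c_n|^2 = 12π^2 + 4.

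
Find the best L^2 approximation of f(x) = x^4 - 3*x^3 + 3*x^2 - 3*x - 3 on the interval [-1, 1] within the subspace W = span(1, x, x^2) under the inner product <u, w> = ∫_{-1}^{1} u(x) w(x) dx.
g(x) = 27*x^2/7 - 24*x/5 - 108/35

The best approximation g ∈ W is the orthogonal projection of f onto W. Writing g = a_0 + a_1 x + a_2 x^2, the coefficients solve the normal equations G · a = b where
  G_{ij} = <φ_i, φ_j> and b_i = <f, φ_i>, with φ_0 = 1, φ_1 = x, φ_2 = x^2.
G =
  [2, 0, 2/3]
  [0, 2/3, 0]
  [2/3, 0, 2/5],
b = (-18/5, -16/5, -18/35).
Solving gives a_0 = -108/35, a_1 = -24/5, a_2 = 27/7, so
  g(x) = 27*x^2/7 - 24*x/5 - 108/35.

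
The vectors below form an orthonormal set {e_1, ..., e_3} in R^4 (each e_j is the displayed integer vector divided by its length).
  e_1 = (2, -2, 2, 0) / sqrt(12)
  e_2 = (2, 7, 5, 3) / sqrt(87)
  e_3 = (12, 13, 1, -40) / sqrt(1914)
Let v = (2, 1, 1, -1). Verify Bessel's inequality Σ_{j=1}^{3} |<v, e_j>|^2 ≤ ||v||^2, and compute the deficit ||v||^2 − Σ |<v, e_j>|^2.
Σ |<v, e_j>|^2 = 71/11; ||v||^2 = 7; deficit = 6/11

Write each e_j = u_j / sqrt(<u_j, u_j>) where u_j is the displayed integer vector. Then <v, e_j> = <v, u_j> / sqrt(<u_j, u_j>), so |<v, e_j>|^2 = <v, u_j>^2 / <u_j, u_j>.
Coefficients: <v, e_1> = 4/sqrt(12), <v, e_2> = 13/sqrt(87), <v, e_3> = 78/sqrt(1914).
Square and sum: Σ |<v, e_j>|^2 = 71/11.
Compute ||v||^2 = v·v = 7.
Deficit = 7 − 71/11 = 6/11 ≥ 0, confirming Bessel's inequality. (The deficit equals ||v − Σ <v,e_j> e_j||^2, the squared distance from v to span{e_j}.)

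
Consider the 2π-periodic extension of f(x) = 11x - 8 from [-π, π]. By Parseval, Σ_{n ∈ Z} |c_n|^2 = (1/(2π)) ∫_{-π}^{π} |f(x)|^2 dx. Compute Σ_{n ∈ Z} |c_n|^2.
Σ |c_n|^2 = 121π^2/3 + 64

Expand and integrate term by term over [-π, π]:
  ∫ (11x)^2 dx = 121·(2π^3/3); ∫ 2·11·(-8)·x dx = 0 (odd integrand); ∫ (-8)^2 dx = 64·2π.
So (1/(2π)) ∫_{-π}^{π} (11x - 8)^2 dx = 121π^2/3 + 64 = 121π^2/3 + 64.
Parseval ⇒ Σ |c_n|^2 = 121π^2/3 + 64.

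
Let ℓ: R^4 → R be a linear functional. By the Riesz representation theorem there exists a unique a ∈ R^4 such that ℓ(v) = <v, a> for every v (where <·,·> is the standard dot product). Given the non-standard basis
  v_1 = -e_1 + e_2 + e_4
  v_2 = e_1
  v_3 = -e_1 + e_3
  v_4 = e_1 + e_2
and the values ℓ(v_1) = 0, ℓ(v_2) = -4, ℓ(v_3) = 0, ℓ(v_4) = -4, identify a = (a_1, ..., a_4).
a = (-4, 0, -4, -4)

Write a = (a_1, ..., a_4) in the standard basis. For each basis vector v_i, ℓ(v_i) = <v_i, a> is a linear equation in the a_j's. Collect the n equations into a matrix system V a = ℓ, where row i of V is v_i (expressed in the standard basis). Since V is invertible (lower-triangular with 1s on the diagonal, up to permutation), solve by back-substitution:
  V =
[[-1, 1, 0, 1],
 [1, 0, 0, 0],
 [-1, 0, 1, 0],
 [1, 1, 0, 0]]
  V a = (0, -4, 0, -4)
Solving gives a = (-4, 0, -4, -4).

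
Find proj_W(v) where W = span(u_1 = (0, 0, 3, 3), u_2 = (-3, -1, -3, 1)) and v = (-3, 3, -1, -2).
proj_W(v) = (-2/3, -2/9, -35/18, -19/18)

Set up U = [u_1 | ... | u_2] ∈ R^(4×2). The projector onto W = col(U) is P = U (U^T U)^(-1) U^T.
Compute U^T U =
  [18, -6]
  [-6, 20],
and U^T v = (-9, 7).
Solve U^T U · c = U^T v for the coefficients: c = (-23/54, 2/9). The projection is proj_W(v) = U c.
Check: (v - proj_W(v)) · u_1 = 0  (should be 0).
Check: (v - proj_W(v)) · u_2 = 0  (should be 0).
Result: proj_W(v) = (-2/3, -2/9, -35/18, -19/18).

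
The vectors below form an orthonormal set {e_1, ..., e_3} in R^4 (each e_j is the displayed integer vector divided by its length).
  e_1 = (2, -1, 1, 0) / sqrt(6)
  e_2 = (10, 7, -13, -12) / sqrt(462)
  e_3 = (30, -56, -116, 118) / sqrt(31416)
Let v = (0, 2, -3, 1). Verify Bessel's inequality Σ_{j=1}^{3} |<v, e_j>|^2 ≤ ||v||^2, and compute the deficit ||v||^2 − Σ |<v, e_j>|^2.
Σ |<v, e_j>|^2 = 401/34; ||v||^2 = 14; deficit = 75/34

Write each e_j = u_j / sqrt(<u_j, u_j>) where u_j is the displayed integer vector. Then <v, e_j> = <v, u_j> / sqrt(<u_j, u_j>), so |<v, e_j>|^2 = <v, u_j>^2 / <u_j, u_j>.
Coefficients: <v, e_1> = -5/sqrt(6), <v, e_2> = 41/sqrt(462), <v, e_3> = 354/sqrt(31416).
Square and sum: Σ |<v, e_j>|^2 = 401/34.
Compute ||v||^2 = v·v = 14.
Deficit = 14 − 401/34 = 75/34 ≥ 0, confirming Bessel's inequality. (The deficit equals ||v − Σ <v,e_j> e_j||^2, the squared distance from v to span{e_j}.)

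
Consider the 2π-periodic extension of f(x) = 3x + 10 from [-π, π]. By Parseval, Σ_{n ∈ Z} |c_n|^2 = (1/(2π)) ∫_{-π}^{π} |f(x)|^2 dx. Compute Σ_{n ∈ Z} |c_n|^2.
Σ |c_n|^2 = 3π^2 + 100

Expand and integrate term by term over [-π, π]:
  ∫ (3x)^2 dx = 9·(2π^3/3); ∫ 2·3·(10)·x dx = 0 (odd integrand); ∫ 10^2 dx = 100·2π.
So (1/(2π)) ∫_{-π}^{π} (3x + 10)^2 dx = 9π^2/3 + 100 = 3π^2 + 100.
Parseval ⇒ Σ |c_n|^2 = 3π^2 + 100.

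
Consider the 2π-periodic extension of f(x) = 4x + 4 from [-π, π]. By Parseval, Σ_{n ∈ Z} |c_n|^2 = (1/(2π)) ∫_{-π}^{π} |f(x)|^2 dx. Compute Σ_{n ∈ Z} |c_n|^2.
Σ |c_n|^2 = 16π^2/3 + 16

Expand and integrate term by term over [-π, π]:
  ∫ (4x)^2 dx = 16·(2π^3/3); ∫ 2·4·(4)·x dx = 0 (odd integrand); ∫ 4^2 dx = 16·2π.
So (1/(2π)) ∫_{-π}^{π} (4x + 4)^2 dx = 16π^2/3 + 16 = 16π^2/3 + 16.
Parseval ⇒ Σ |c_n|^2 = 16π^2/3 + 16.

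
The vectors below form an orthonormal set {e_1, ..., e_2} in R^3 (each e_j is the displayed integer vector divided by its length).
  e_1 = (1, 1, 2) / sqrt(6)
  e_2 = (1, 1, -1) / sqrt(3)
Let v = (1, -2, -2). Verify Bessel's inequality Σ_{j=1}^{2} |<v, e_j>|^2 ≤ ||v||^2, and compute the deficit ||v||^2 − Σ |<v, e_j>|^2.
Σ |<v, e_j>|^2 = 9/2; ||v||^2 = 9; deficit = 9/2

Write each e_j = u_j / sqrt(<u_j, u_j>) where u_j is the displayed integer vector. Then <v, e_j> = <v, u_j> / sqrt(<u_j, u_j>), so |<v, e_j>|^2 = <v, u_j>^2 / <u_j, u_j>.
Coefficients: <v, e_1> = -5/sqrt(6), <v, e_2> = 1/sqrt(3).
Square and sum: Σ |<v, e_j>|^2 = 9/2.
Compute ||v||^2 = v·v = 9.
Deficit = 9 − 9/2 = 9/2 ≥ 0, confirming Bessel's inequality. (The deficit equals ||v − Σ <v,e_j> e_j||^2, the squared distance from v to span{e_j}.)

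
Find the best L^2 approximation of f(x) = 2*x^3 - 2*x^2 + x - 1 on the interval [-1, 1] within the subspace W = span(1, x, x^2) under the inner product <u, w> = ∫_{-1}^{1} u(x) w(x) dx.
g(x) = -2*x^2 + 11*x/5 - 1

The best approximation g ∈ W is the orthogonal projection of f onto W. Writing g = a_0 + a_1 x + a_2 x^2, the coefficients solve the normal equations G · a = b where
  G_{ij} = <φ_i, φ_j> and b_i = <f, φ_i>, with φ_0 = 1, φ_1 = x, φ_2 = x^2.
G =
  [2, 0, 2/3]
  [0, 2/3, 0]
  [2/3, 0, 2/5],
b = (-10/3, 22/15, -22/15).
Solving gives a_0 = -1, a_1 = 11/5, a_2 = -2, so
  g(x) = -2*x^2 + 11*x/5 - 1.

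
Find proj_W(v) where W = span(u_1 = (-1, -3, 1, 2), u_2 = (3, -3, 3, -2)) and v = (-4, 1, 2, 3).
proj_W(v) = (-291/110, -63/110, -57/55, 156/55)

Set up U = [u_1 | ... | u_2] ∈ R^(4×2). The projector onto W = col(U) is P = U (U^T U)^(-1) U^T.
Compute U^T U =
  [15, 5]
  [5, 31],
and U^T v = (9, -15).
Solve U^T U · c = U^T v for the coefficients: c = (177/220, -27/44). The projection is proj_W(v) = U c.
Check: (v - proj_W(v)) · u_1 = 0  (should be 0).
Check: (v - proj_W(v)) · u_2 = 0  (should be 0).
Result: proj_W(v) = (-291/110, -63/110, -57/55, 156/55).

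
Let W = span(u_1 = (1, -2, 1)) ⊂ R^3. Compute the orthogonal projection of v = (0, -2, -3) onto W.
proj_W(v) = (1/6, -1/3, 1/6)

Set up U = [u_1 | ... | u_1] ∈ R^(3×1). The projector onto W = col(U) is P = U (U^T U)^(-1) U^T.
Compute U^T U =
  [6],
and U^T v = (1).
Solve U^T U · c = U^T v for the coefficients: c = (1/6). The projection is proj_W(v) = U c.
Check: (v - proj_W(v)) · u_1 = 0  (should be 0).
Result: proj_W(v) = (1/6, -1/3, 1/6).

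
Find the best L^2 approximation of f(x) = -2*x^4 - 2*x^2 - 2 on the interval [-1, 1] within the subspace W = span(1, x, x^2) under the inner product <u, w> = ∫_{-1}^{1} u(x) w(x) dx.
g(x) = -26*x^2/7 - 64/35

The best approximation g ∈ W is the orthogonal projection of f onto W. Writing g = a_0 + a_1 x + a_2 x^2, the coefficients solve the normal equations G · a = b where
  G_{ij} = <φ_i, φ_j> and b_i = <f, φ_i>, with φ_0 = 1, φ_1 = x, φ_2 = x^2.
G =
  [2, 0, 2/3]
  [0, 2/3, 0]
  [2/3, 0, 2/5],
b = (-92/15, 0, -284/105).
Solving gives a_0 = -64/35, a_1 = 0, a_2 = -26/7, so
  g(x) = -26*x^2/7 - 64/35.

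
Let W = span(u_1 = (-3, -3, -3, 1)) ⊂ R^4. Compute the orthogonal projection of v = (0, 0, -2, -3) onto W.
proj_W(v) = (-9/28, -9/28, -9/28, 3/28)

Set up U = [u_1 | ... | u_1] ∈ R^(4×1). The projector onto W = col(U) is P = U (U^T U)^(-1) U^T.
Compute U^T U =
  [28],
and U^T v = (3).
Solve U^T U · c = U^T v for the coefficients: c = (3/28). The projection is proj_W(v) = U c.
Check: (v - proj_W(v)) · u_1 = 0  (should be 0).
Result: proj_W(v) = (-9/28, -9/28, -9/28, 3/28).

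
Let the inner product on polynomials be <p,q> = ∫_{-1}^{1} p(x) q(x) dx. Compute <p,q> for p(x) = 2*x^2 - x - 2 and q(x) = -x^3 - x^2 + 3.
<p,q> = -106/15

Expand the product: p(x)·q(x) = -2*x^5 - x^4 + 3*x^3 + 8*x^2 - 3*x - 6.
∫_{-1}^{1} of each monomial x^k gives [2/(k+1) if k even, 0 if k odd]. Integrating term-by-term (or equivalently evaluating the antiderivative F(x) = -x^6/3 - x^5/5 + 3*x^4/4 + 8*x^3/3 - 3*x^2/2 - 6*x at the endpoints):
  F(1) − F(−1) = -277/60 − (49/20) = -106/15.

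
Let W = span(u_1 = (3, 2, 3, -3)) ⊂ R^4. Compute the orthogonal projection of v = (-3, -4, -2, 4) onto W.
proj_W(v) = (-105/31, -70/31, -105/31, 105/31)

Set up U = [u_1 | ... | u_1] ∈ R^(4×1). The projector onto W = col(U) is P = U (U^T U)^(-1) U^T.
Compute U^T U =
  [31],
and U^T v = (-35).
Solve U^T U · c = U^T v for the coefficients: c = (-35/31). The projection is proj_W(v) = U c.
Check: (v - proj_W(v)) · u_1 = 0  (should be 0).
Result: proj_W(v) = (-105/31, -70/31, -105/31, 105/31).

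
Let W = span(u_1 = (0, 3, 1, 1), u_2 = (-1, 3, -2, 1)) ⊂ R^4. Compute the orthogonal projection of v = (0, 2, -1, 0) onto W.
proj_W(v) = (-48/101, 177/101, -85/101, 59/101)

Set up U = [u_1 | ... | u_2] ∈ R^(4×2). The projector onto W = col(U) is P = U (U^T U)^(-1) U^T.
Compute U^T U =
  [11, 8]
  [8, 15],
and U^T v = (5, 8).
Solve U^T U · c = U^T v for the coefficients: c = (11/101, 48/101). The projection is proj_W(v) = U c.
Check: (v - proj_W(v)) · u_1 = 0  (should be 0).
Check: (v - proj_W(v)) · u_2 = 0  (should be 0).
Result: proj_W(v) = (-48/101, 177/101, -85/101, 59/101).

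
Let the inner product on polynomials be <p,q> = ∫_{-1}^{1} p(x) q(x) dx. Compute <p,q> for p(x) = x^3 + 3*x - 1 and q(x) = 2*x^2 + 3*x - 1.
<p,q> = 118/15

Expand the product: p(x)·q(x) = 2*x^5 + 3*x^4 + 5*x^3 + 7*x^2 - 6*x + 1.
∫_{-1}^{1} of each monomial x^k gives [2/(k+1) if k even, 0 if k odd]. Integrating term-by-term (or equivalently evaluating the antiderivative F(x) = x^6/3 + 3*x^5/5 + 5*x^4/4 + 7*x^3/3 - 3*x^2 + x at the endpoints):
  F(1) − F(−1) = 151/60 − (-107/20) = 118/15.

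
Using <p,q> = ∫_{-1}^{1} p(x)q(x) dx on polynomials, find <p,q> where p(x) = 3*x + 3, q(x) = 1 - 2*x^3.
<p,q> = 18/5

Expand the product: p(x)·q(x) = -6*x^4 - 6*x^3 + 3*x + 3.
∫_{-1}^{1} of each monomial x^k gives [2/(k+1) if k even, 0 if k odd]. Integrating term-by-term (or equivalently evaluating the antiderivative F(x) = -6*x^5/5 - 3*x^4/2 + 3*x^2/2 + 3*x at the endpoints):
  F(1) − F(−1) = 9/5 − (-9/5) = 18/5.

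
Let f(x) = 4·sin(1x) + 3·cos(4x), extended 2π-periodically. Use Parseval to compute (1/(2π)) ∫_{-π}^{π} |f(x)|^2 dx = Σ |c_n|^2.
Σ |c_n|^2 = 25/2

Expand |f|^2 and use orthogonality of {sin(nx), cos(mx)} on [-π, π]:
  ∫_{-π}^{π} sin(nx)^2 dx = π, ∫ cos(mx)^2 dx = π, and cross terms integrate to 0.
So ∫_{-π}^{π} f(x)^2 dx = 4^2 · π + 3^2 · π = (16 + 9)π.
Divide by 2π: (16 + 9)/2 = 25/2.
By Parseval, this equals Σ |c_n|^2.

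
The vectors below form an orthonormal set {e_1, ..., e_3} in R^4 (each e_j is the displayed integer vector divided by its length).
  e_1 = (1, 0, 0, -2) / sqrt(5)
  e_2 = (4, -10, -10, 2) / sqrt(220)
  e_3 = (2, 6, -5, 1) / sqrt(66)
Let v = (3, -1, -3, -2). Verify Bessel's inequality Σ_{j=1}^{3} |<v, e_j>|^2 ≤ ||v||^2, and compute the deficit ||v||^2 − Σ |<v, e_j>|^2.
Σ |<v, e_j>|^2 = 137/6; ||v||^2 = 23; deficit = 1/6

Write each e_j = u_j / sqrt(<u_j, u_j>) where u_j is the displayed integer vector. Then <v, e_j> = <v, u_j> / sqrt(<u_j, u_j>), so |<v, e_j>|^2 = <v, u_j>^2 / <u_j, u_j>.
Coefficients: <v, e_1> = 7/sqrt(5), <v, e_2> = 48/sqrt(220), <v, e_3> = 13/sqrt(66).
Square and sum: Σ |<v, e_j>|^2 = 137/6.
Compute ||v||^2 = v·v = 23.
Deficit = 23 − 137/6 = 1/6 ≥ 0, confirming Bessel's inequality. (The deficit equals ||v − Σ <v,e_j> e_j||^2, the squared distance from v to span{e_j}.)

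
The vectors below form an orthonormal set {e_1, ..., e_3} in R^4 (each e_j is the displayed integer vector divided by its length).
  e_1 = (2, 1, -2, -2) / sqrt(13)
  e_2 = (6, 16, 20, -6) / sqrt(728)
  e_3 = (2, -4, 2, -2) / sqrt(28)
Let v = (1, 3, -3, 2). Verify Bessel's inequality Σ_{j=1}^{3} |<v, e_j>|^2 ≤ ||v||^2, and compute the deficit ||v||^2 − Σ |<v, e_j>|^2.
Σ |<v, e_j>|^2 = 37/2; ||v||^2 = 23; deficit = 9/2

Write each e_j = u_j / sqrt(<u_j, u_j>) where u_j is the displayed integer vector. Then <v, e_j> = <v, u_j> / sqrt(<u_j, u_j>), so |<v, e_j>|^2 = <v, u_j>^2 / <u_j, u_j>.
Coefficients: <v, e_1> = 7/sqrt(13), <v, e_2> = -18/sqrt(728), <v, e_3> = -20/sqrt(28).
Square and sum: Σ |<v, e_j>|^2 = 37/2.
Compute ||v||^2 = v·v = 23.
Deficit = 23 − 37/2 = 9/2 ≥ 0, confirming Bessel's inequality. (The deficit equals ||v − Σ <v,e_j> e_j||^2, the squared distance from v to span{e_j}.)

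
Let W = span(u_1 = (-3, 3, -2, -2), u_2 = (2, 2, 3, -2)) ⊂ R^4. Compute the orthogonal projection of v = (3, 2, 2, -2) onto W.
proj_W(v) = (1097/542, 959/542, 794/271, -491/271)

Set up U = [u_1 | ... | u_2] ∈ R^(4×2). The projector onto W = col(U) is P = U (U^T U)^(-1) U^T.
Compute U^T U =
  [26, -2]
  [-2, 21],
and U^T v = (-3, 20).
Solve U^T U · c = U^T v for the coefficients: c = (-23/542, 257/271). The projection is proj_W(v) = U c.
Check: (v - proj_W(v)) · u_1 = 0  (should be 0).
Check: (v - proj_W(v)) · u_2 = 0  (should be 0).
Result: proj_W(v) = (1097/542, 959/542, 794/271, -491/271).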